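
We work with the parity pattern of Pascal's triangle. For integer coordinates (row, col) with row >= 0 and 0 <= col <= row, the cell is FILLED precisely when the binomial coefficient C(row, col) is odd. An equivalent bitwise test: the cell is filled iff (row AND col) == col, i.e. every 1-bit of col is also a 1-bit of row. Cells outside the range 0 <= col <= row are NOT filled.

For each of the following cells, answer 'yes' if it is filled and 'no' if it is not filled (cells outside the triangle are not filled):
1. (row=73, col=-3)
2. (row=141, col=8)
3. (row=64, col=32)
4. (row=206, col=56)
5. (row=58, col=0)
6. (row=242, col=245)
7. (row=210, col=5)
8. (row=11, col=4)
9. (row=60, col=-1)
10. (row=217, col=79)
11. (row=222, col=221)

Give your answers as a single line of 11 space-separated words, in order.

(73,-3): col outside [0, 73] -> not filled
(141,8): row=0b10001101, col=0b1000, row AND col = 0b1000 = 8; 8 == 8 -> filled
(64,32): row=0b1000000, col=0b100000, row AND col = 0b0 = 0; 0 != 32 -> empty
(206,56): row=0b11001110, col=0b111000, row AND col = 0b1000 = 8; 8 != 56 -> empty
(58,0): row=0b111010, col=0b0, row AND col = 0b0 = 0; 0 == 0 -> filled
(242,245): col outside [0, 242] -> not filled
(210,5): row=0b11010010, col=0b101, row AND col = 0b0 = 0; 0 != 5 -> empty
(11,4): row=0b1011, col=0b100, row AND col = 0b0 = 0; 0 != 4 -> empty
(60,-1): col outside [0, 60] -> not filled
(217,79): row=0b11011001, col=0b1001111, row AND col = 0b1001001 = 73; 73 != 79 -> empty
(222,221): row=0b11011110, col=0b11011101, row AND col = 0b11011100 = 220; 220 != 221 -> empty

Answer: no yes no no yes no no no no no no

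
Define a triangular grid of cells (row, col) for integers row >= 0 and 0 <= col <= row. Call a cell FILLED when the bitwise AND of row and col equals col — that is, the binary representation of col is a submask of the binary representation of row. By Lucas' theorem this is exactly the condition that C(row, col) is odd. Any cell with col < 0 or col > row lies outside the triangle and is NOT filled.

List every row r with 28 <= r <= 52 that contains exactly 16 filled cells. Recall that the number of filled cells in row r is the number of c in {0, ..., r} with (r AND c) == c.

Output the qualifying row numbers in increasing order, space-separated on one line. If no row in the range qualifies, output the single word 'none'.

Answer: 29 30 39 43 45 46 51

Derivation:
Row r has 2^popcount(r) filled cells, so we need popcount(r) = log2(16) = 4.
Scan r = 28..52 and keep those with exactly 4 one-bits:
r=28=11100 popcount=3 -> skip
r=29=11101 popcount=4 -> KEEP
r=30=11110 popcount=4 -> KEEP
r=31=11111 popcount=5 -> skip
r=32=100000 popcount=1 -> skip
r=33=100001 popcount=2 -> skip
r=34=100010 popcount=2 -> skip
r=35=100011 popcount=3 -> skip
r=36=100100 popcount=2 -> skip
r=37=100101 popcount=3 -> skip
r=38=100110 popcount=3 -> skip
r=39=100111 popcount=4 -> KEEP
r=40=101000 popcount=2 -> skip
r=41=101001 popcount=3 -> skip
r=42=101010 popcount=3 -> skip
r=43=101011 popcount=4 -> KEEP
r=44=101100 popcount=3 -> skip
r=45=101101 popcount=4 -> KEEP
r=46=101110 popcount=4 -> KEEP
r=47=101111 popcount=5 -> skip
r=48=110000 popcount=2 -> skip
r=49=110001 popcount=3 -> skip
r=50=110010 popcount=3 -> skip
r=51=110011 popcount=4 -> KEEP
r=52=110100 popcount=3 -> skip
Kept rows: 29 30 39 43 45 46 51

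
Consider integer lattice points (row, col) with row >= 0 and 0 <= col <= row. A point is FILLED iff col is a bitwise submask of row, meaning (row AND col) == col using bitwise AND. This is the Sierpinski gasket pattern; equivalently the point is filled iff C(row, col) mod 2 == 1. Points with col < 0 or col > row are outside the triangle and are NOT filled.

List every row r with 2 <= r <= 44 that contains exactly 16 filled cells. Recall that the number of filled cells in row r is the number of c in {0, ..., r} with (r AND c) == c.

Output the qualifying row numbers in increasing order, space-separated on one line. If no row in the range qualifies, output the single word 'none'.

Row r has 2^popcount(r) filled cells, so we need popcount(r) = log2(16) = 4.
Scan r = 2..44 and keep those with exactly 4 one-bits:
r=2=10 popcount=1 -> skip
r=3=11 popcount=2 -> skip
r=4=100 popcount=1 -> skip
r=5=101 popcount=2 -> skip
r=6=110 popcount=2 -> skip
r=7=111 popcount=3 -> skip
r=8=1000 popcount=1 -> skip
r=9=1001 popcount=2 -> skip
r=10=1010 popcount=2 -> skip
r=11=1011 popcount=3 -> skip
r=12=1100 popcount=2 -> skip
r=13=1101 popcount=3 -> skip
r=14=1110 popcount=3 -> skip
r=15=1111 popcount=4 -> KEEP
r=16=10000 popcount=1 -> skip
r=17=10001 popcount=2 -> skip
r=18=10010 popcount=2 -> skip
r=19=10011 popcount=3 -> skip
r=20=10100 popcount=2 -> skip
r=21=10101 popcount=3 -> skip
r=22=10110 popcount=3 -> skip
r=23=10111 popcount=4 -> KEEP
r=24=11000 popcount=2 -> skip
r=25=11001 popcount=3 -> skip
r=26=11010 popcount=3 -> skip
r=27=11011 popcount=4 -> KEEP
r=28=11100 popcount=3 -> skip
r=29=11101 popcount=4 -> KEEP
r=30=11110 popcount=4 -> KEEP
r=31=11111 popcount=5 -> skip
r=32=100000 popcount=1 -> skip
r=33=100001 popcount=2 -> skip
r=34=100010 popcount=2 -> skip
r=35=100011 popcount=3 -> skip
r=36=100100 popcount=2 -> skip
r=37=100101 popcount=3 -> skip
r=38=100110 popcount=3 -> skip
r=39=100111 popcount=4 -> KEEP
r=40=101000 popcount=2 -> skip
r=41=101001 popcount=3 -> skip
r=42=101010 popcount=3 -> skip
r=43=101011 popcount=4 -> KEEP
r=44=101100 popcount=3 -> skip
Kept rows: 15 23 27 29 30 39 43

Answer: 15 23 27 29 30 39 43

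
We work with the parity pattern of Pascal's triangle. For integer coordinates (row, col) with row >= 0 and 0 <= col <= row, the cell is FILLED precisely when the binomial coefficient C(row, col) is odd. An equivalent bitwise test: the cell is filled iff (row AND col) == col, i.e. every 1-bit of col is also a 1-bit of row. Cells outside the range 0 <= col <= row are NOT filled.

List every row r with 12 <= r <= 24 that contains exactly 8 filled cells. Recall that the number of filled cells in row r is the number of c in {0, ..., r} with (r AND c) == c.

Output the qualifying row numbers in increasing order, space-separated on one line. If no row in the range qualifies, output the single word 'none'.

Answer: 13 14 19 21 22

Derivation:
Row r has 2^popcount(r) filled cells, so we need popcount(r) = log2(8) = 3.
Scan r = 12..24 and keep those with exactly 3 one-bits:
r=12=1100 popcount=2 -> skip
r=13=1101 popcount=3 -> KEEP
r=14=1110 popcount=3 -> KEEP
r=15=1111 popcount=4 -> skip
r=16=10000 popcount=1 -> skip
r=17=10001 popcount=2 -> skip
r=18=10010 popcount=2 -> skip
r=19=10011 popcount=3 -> KEEP
r=20=10100 popcount=2 -> skip
r=21=10101 popcount=3 -> KEEP
r=22=10110 popcount=3 -> KEEP
r=23=10111 popcount=4 -> skip
r=24=11000 popcount=2 -> skip
Kept rows: 13 14 19 21 22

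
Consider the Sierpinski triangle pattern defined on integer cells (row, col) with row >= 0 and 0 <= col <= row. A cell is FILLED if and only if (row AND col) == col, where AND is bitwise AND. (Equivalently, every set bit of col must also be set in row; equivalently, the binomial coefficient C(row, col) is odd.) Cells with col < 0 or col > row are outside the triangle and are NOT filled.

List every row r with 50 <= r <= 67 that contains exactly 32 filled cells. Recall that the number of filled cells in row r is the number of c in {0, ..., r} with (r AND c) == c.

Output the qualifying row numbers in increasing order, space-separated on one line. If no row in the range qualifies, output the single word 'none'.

Row r has 2^popcount(r) filled cells, so we need popcount(r) = log2(32) = 5.
Scan r = 50..67 and keep those with exactly 5 one-bits:
r=50=110010 popcount=3 -> skip
r=51=110011 popcount=4 -> skip
r=52=110100 popcount=3 -> skip
r=53=110101 popcount=4 -> skip
r=54=110110 popcount=4 -> skip
r=55=110111 popcount=5 -> KEEP
r=56=111000 popcount=3 -> skip
r=57=111001 popcount=4 -> skip
r=58=111010 popcount=4 -> skip
r=59=111011 popcount=5 -> KEEP
r=60=111100 popcount=4 -> skip
r=61=111101 popcount=5 -> KEEP
r=62=111110 popcount=5 -> KEEP
r=63=111111 popcount=6 -> skip
r=64=1000000 popcount=1 -> skip
r=65=1000001 popcount=2 -> skip
r=66=1000010 popcount=2 -> skip
r=67=1000011 popcount=3 -> skip
Kept rows: 55 59 61 62

Answer: 55 59 61 62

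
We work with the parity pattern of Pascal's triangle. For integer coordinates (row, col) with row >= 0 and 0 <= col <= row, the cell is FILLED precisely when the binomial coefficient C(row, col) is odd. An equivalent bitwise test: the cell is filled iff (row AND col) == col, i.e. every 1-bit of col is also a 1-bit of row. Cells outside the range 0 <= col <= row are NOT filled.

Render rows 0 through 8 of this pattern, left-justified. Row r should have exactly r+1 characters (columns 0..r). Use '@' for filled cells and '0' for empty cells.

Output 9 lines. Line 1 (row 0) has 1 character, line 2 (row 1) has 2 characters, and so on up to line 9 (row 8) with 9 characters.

r0=0: @
r1=1: @@
r2=10: @0@
r3=11: @@@@
r4=100: @000@
r5=101: @@00@@
r6=110: @0@0@0@
r7=111: @@@@@@@@
r8=1000: @0000000@

Answer: @
@@
@0@
@@@@
@000@
@@00@@
@0@0@0@
@@@@@@@@
@0000000@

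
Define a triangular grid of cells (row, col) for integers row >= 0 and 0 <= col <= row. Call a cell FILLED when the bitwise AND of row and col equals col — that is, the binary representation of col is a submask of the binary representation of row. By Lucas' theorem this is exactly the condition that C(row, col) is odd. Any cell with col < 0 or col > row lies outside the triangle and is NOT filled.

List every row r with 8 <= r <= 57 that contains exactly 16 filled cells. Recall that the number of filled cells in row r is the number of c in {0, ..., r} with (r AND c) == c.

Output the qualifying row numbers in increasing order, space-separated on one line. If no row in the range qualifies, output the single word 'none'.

Answer: 15 23 27 29 30 39 43 45 46 51 53 54 57

Derivation:
Row r has 2^popcount(r) filled cells, so we need popcount(r) = log2(16) = 4.
Scan r = 8..57 and keep those with exactly 4 one-bits:
r=8=1000 popcount=1 -> skip
r=9=1001 popcount=2 -> skip
r=10=1010 popcount=2 -> skip
r=11=1011 popcount=3 -> skip
r=12=1100 popcount=2 -> skip
r=13=1101 popcount=3 -> skip
r=14=1110 popcount=3 -> skip
r=15=1111 popcount=4 -> KEEP
r=16=10000 popcount=1 -> skip
r=17=10001 popcount=2 -> skip
r=18=10010 popcount=2 -> skip
r=19=10011 popcount=3 -> skip
r=20=10100 popcount=2 -> skip
r=21=10101 popcount=3 -> skip
r=22=10110 popcount=3 -> skip
r=23=10111 popcount=4 -> KEEP
r=24=11000 popcount=2 -> skip
r=25=11001 popcount=3 -> skip
r=26=11010 popcount=3 -> skip
r=27=11011 popcount=4 -> KEEP
r=28=11100 popcount=3 -> skip
r=29=11101 popcount=4 -> KEEP
r=30=11110 popcount=4 -> KEEP
r=31=11111 popcount=5 -> skip
r=32=100000 popcount=1 -> skip
r=33=100001 popcount=2 -> skip
r=34=100010 popcount=2 -> skip
r=35=100011 popcount=3 -> skip
r=36=100100 popcount=2 -> skip
r=37=100101 popcount=3 -> skip
r=38=100110 popcount=3 -> skip
r=39=100111 popcount=4 -> KEEP
r=40=101000 popcount=2 -> skip
r=41=101001 popcount=3 -> skip
r=42=101010 popcount=3 -> skip
r=43=101011 popcount=4 -> KEEP
r=44=101100 popcount=3 -> skip
r=45=101101 popcount=4 -> KEEP
r=46=101110 popcount=4 -> KEEP
r=47=101111 popcount=5 -> skip
r=48=110000 popcount=2 -> skip
r=49=110001 popcount=3 -> skip
r=50=110010 popcount=3 -> skip
r=51=110011 popcount=4 -> KEEP
r=52=110100 popcount=3 -> skip
r=53=110101 popcount=4 -> KEEP
r=54=110110 popcount=4 -> KEEP
r=55=110111 popcount=5 -> skip
r=56=111000 popcount=3 -> skip
r=57=111001 popcount=4 -> KEEP
Kept rows: 15 23 27 29 30 39 43 45 46 51 53 54 57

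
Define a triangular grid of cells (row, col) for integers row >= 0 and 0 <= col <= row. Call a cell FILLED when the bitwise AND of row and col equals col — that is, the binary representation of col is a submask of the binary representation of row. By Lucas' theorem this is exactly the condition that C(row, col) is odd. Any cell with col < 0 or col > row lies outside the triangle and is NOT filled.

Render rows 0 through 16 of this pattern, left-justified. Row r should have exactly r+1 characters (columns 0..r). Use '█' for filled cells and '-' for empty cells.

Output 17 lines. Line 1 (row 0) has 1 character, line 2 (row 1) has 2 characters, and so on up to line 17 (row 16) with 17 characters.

Answer: █
██
█-█
████
█---█
██--██
█-█-█-█
████████
█-------█
██------██
█-█-----█-█
████----████
█---█---█---█
██--██--██--██
█-█-█-█-█-█-█-█
████████████████
█---------------█

Derivation:
r0=0: █
r1=1: ██
r2=10: █-█
r3=11: ████
r4=100: █---█
r5=101: ██--██
r6=110: █-█-█-█
r7=111: ████████
r8=1000: █-------█
r9=1001: ██------██
r10=1010: █-█-----█-█
r11=1011: ████----████
r12=1100: █---█---█---█
r13=1101: ██--██--██--██
r14=1110: █-█-█-█-█-█-█-█
r15=1111: ████████████████
r16=10000: █---------------█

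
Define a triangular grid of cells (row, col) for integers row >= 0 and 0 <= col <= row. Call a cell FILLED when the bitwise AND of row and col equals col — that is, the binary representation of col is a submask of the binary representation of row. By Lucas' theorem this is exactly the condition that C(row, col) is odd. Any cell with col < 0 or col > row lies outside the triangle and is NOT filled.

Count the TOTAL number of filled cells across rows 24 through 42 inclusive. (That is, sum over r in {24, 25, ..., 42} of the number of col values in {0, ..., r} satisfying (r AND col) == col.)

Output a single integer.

Answer: 182

Derivation:
r24=11000 pc2: +4 =4
r25=11001 pc3: +8 =12
r26=11010 pc3: +8 =20
r27=11011 pc4: +16 =36
r28=11100 pc3: +8 =44
r29=11101 pc4: +16 =60
r30=11110 pc4: +16 =76
r31=11111 pc5: +32 =108
r32=100000 pc1: +2 =110
r33=100001 pc2: +4 =114
r34=100010 pc2: +4 =118
r35=100011 pc3: +8 =126
r36=100100 pc2: +4 =130
r37=100101 pc3: +8 =138
r38=100110 pc3: +8 =146
r39=100111 pc4: +16 =162
r40=101000 pc2: +4 =166
r41=101001 pc3: +8 =174
r42=101010 pc3: +8 =182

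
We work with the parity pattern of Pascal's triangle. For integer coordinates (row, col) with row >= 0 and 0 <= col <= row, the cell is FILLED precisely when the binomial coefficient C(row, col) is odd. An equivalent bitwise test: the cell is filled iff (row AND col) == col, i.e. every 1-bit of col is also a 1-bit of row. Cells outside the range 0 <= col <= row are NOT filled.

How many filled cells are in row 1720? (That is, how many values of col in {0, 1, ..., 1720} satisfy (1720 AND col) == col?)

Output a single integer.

1720 in binary = 11010111000
popcount(1720) = number of 1-bits in 11010111000 = 6
A col c satisfies (1720 AND c) == c iff every set bit of c is also set in 1720; each of the 6 set bits of 1720 can independently be on or off in c.
count = 2^6 = 64

Answer: 64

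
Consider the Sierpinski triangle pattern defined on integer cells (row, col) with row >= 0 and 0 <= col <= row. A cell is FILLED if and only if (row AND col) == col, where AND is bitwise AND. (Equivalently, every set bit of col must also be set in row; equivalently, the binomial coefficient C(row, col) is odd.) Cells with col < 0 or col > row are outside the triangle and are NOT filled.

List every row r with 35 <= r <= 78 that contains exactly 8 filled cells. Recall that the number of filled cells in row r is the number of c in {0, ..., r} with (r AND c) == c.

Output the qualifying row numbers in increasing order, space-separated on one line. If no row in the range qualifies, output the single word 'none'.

Answer: 35 37 38 41 42 44 49 50 52 56 67 69 70 73 74 76

Derivation:
Row r has 2^popcount(r) filled cells, so we need popcount(r) = log2(8) = 3.
Scan r = 35..78 and keep those with exactly 3 one-bits:
r=35=100011 popcount=3 -> KEEP
r=36=100100 popcount=2 -> skip
r=37=100101 popcount=3 -> KEEP
r=38=100110 popcount=3 -> KEEP
r=39=100111 popcount=4 -> skip
r=40=101000 popcount=2 -> skip
r=41=101001 popcount=3 -> KEEP
r=42=101010 popcount=3 -> KEEP
r=43=101011 popcount=4 -> skip
r=44=101100 popcount=3 -> KEEP
r=45=101101 popcount=4 -> skip
r=46=101110 popcount=4 -> skip
r=47=101111 popcount=5 -> skip
r=48=110000 popcount=2 -> skip
r=49=110001 popcount=3 -> KEEP
r=50=110010 popcount=3 -> KEEP
r=51=110011 popcount=4 -> skip
r=52=110100 popcount=3 -> KEEP
r=53=110101 popcount=4 -> skip
r=54=110110 popcount=4 -> skip
r=55=110111 popcount=5 -> skip
r=56=111000 popcount=3 -> KEEP
r=57=111001 popcount=4 -> skip
r=58=111010 popcount=4 -> skip
r=59=111011 popcount=5 -> skip
r=60=111100 popcount=4 -> skip
r=61=111101 popcount=5 -> skip
r=62=111110 popcount=5 -> skip
r=63=111111 popcount=6 -> skip
r=64=1000000 popcount=1 -> skip
r=65=1000001 popcount=2 -> skip
r=66=1000010 popcount=2 -> skip
r=67=1000011 popcount=3 -> KEEP
r=68=1000100 popcount=2 -> skip
r=69=1000101 popcount=3 -> KEEP
r=70=1000110 popcount=3 -> KEEP
r=71=1000111 popcount=4 -> skip
r=72=1001000 popcount=2 -> skip
r=73=1001001 popcount=3 -> KEEP
r=74=1001010 popcount=3 -> KEEP
r=75=1001011 popcount=4 -> skip
r=76=1001100 popcount=3 -> KEEP
r=77=1001101 popcount=4 -> skip
r=78=1001110 popcount=4 -> skip
Kept rows: 35 37 38 41 42 44 49 50 52 56 67 69 70 73 74 76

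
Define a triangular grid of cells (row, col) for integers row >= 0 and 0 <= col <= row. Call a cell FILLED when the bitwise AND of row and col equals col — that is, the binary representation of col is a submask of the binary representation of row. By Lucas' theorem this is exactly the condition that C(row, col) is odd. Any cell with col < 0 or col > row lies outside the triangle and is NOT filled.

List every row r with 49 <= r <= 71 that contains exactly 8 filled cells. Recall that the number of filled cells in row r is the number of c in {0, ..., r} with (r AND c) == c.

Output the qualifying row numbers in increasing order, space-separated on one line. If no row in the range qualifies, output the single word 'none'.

Row r has 2^popcount(r) filled cells, so we need popcount(r) = log2(8) = 3.
Scan r = 49..71 and keep those with exactly 3 one-bits:
r=49=110001 popcount=3 -> KEEP
r=50=110010 popcount=3 -> KEEP
r=51=110011 popcount=4 -> skip
r=52=110100 popcount=3 -> KEEP
r=53=110101 popcount=4 -> skip
r=54=110110 popcount=4 -> skip
r=55=110111 popcount=5 -> skip
r=56=111000 popcount=3 -> KEEP
r=57=111001 popcount=4 -> skip
r=58=111010 popcount=4 -> skip
r=59=111011 popcount=5 -> skip
r=60=111100 popcount=4 -> skip
r=61=111101 popcount=5 -> skip
r=62=111110 popcount=5 -> skip
r=63=111111 popcount=6 -> skip
r=64=1000000 popcount=1 -> skip
r=65=1000001 popcount=2 -> skip
r=66=1000010 popcount=2 -> skip
r=67=1000011 popcount=3 -> KEEP
r=68=1000100 popcount=2 -> skip
r=69=1000101 popcount=3 -> KEEP
r=70=1000110 popcount=3 -> KEEP
r=71=1000111 popcount=4 -> skip
Kept rows: 49 50 52 56 67 69 70

Answer: 49 50 52 56 67 69 70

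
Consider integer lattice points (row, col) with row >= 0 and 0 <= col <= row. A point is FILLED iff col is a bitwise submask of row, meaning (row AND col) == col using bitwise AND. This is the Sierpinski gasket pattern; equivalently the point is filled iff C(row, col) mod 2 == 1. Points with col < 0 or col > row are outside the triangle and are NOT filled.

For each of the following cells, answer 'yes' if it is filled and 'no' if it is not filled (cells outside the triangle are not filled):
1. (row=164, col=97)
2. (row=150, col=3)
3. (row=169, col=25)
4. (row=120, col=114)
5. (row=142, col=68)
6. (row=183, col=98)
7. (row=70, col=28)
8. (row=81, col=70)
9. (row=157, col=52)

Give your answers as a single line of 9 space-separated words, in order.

Answer: no no no no no no no no no

Derivation:
(164,97): row=0b10100100, col=0b1100001, row AND col = 0b100000 = 32; 32 != 97 -> empty
(150,3): row=0b10010110, col=0b11, row AND col = 0b10 = 2; 2 != 3 -> empty
(169,25): row=0b10101001, col=0b11001, row AND col = 0b1001 = 9; 9 != 25 -> empty
(120,114): row=0b1111000, col=0b1110010, row AND col = 0b1110000 = 112; 112 != 114 -> empty
(142,68): row=0b10001110, col=0b1000100, row AND col = 0b100 = 4; 4 != 68 -> empty
(183,98): row=0b10110111, col=0b1100010, row AND col = 0b100010 = 34; 34 != 98 -> empty
(70,28): row=0b1000110, col=0b11100, row AND col = 0b100 = 4; 4 != 28 -> empty
(81,70): row=0b1010001, col=0b1000110, row AND col = 0b1000000 = 64; 64 != 70 -> empty
(157,52): row=0b10011101, col=0b110100, row AND col = 0b10100 = 20; 20 != 52 -> empty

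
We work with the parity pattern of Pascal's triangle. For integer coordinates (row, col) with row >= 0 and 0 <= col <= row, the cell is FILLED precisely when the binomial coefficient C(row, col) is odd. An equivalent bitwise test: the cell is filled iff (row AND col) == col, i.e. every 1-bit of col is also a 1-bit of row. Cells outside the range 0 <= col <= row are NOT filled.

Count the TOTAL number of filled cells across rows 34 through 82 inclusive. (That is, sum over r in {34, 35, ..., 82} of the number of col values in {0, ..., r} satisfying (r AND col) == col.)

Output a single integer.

Answer: 662

Derivation:
r34=100010 pc2: +4 =4
r35=100011 pc3: +8 =12
r36=100100 pc2: +4 =16
r37=100101 pc3: +8 =24
r38=100110 pc3: +8 =32
r39=100111 pc4: +16 =48
r40=101000 pc2: +4 =52
r41=101001 pc3: +8 =60
r42=101010 pc3: +8 =68
r43=101011 pc4: +16 =84
r44=101100 pc3: +8 =92
r45=101101 pc4: +16 =108
r46=101110 pc4: +16 =124
r47=101111 pc5: +32 =156
r48=110000 pc2: +4 =160
r49=110001 pc3: +8 =168
r50=110010 pc3: +8 =176
r51=110011 pc4: +16 =192
r52=110100 pc3: +8 =200
r53=110101 pc4: +16 =216
r54=110110 pc4: +16 =232
r55=110111 pc5: +32 =264
r56=111000 pc3: +8 =272
r57=111001 pc4: +16 =288
r58=111010 pc4: +16 =304
r59=111011 pc5: +32 =336
r60=111100 pc4: +16 =352
r61=111101 pc5: +32 =384
r62=111110 pc5: +32 =416
r63=111111 pc6: +64 =480
r64=1000000 pc1: +2 =482
r65=1000001 pc2: +4 =486
r66=1000010 pc2: +4 =490
r67=1000011 pc3: +8 =498
r68=1000100 pc2: +4 =502
r69=1000101 pc3: +8 =510
r70=1000110 pc3: +8 =518
r71=1000111 pc4: +16 =534
r72=1001000 pc2: +4 =538
r73=1001001 pc3: +8 =546
r74=1001010 pc3: +8 =554
r75=1001011 pc4: +16 =570
r76=1001100 pc3: +8 =578
r77=1001101 pc4: +16 =594
r78=1001110 pc4: +16 =610
r79=1001111 pc5: +32 =642
r80=1010000 pc2: +4 =646
r81=1010001 pc3: +8 =654
r82=1010010 pc3: +8 =662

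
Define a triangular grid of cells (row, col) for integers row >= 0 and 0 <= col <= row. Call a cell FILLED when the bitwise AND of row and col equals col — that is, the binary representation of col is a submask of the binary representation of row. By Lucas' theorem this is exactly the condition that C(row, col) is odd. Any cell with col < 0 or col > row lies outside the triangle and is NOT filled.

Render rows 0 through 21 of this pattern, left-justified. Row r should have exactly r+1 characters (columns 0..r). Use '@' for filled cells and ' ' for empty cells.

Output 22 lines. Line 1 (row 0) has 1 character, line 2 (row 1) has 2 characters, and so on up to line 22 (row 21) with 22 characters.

r0=0: @
r1=1: @@
r2=10: @ @
r3=11: @@@@
r4=100: @   @
r5=101: @@  @@
r6=110: @ @ @ @
r7=111: @@@@@@@@
r8=1000: @       @
r9=1001: @@      @@
r10=1010: @ @     @ @
r11=1011: @@@@    @@@@
r12=1100: @   @   @   @
r13=1101: @@  @@  @@  @@
r14=1110: @ @ @ @ @ @ @ @
r15=1111: @@@@@@@@@@@@@@@@
r16=10000: @               @
r17=10001: @@              @@
r18=10010: @ @             @ @
r19=10011: @@@@            @@@@
r20=10100: @   @           @   @
r21=10101: @@  @@          @@  @@

Answer: @
@@
@ @
@@@@
@   @
@@  @@
@ @ @ @
@@@@@@@@
@       @
@@      @@
@ @     @ @
@@@@    @@@@
@   @   @   @
@@  @@  @@  @@
@ @ @ @ @ @ @ @
@@@@@@@@@@@@@@@@
@               @
@@              @@
@ @             @ @
@@@@            @@@@
@   @           @   @
@@  @@          @@  @@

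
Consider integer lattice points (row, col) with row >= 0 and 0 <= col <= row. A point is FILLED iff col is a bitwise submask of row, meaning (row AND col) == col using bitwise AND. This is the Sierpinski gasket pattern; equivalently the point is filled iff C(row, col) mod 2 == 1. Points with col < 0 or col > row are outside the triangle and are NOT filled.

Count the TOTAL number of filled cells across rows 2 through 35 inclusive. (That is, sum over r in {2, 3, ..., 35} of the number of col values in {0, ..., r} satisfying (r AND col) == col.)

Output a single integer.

Answer: 258

Derivation:
r2=10 pc1: +2 =2
r3=11 pc2: +4 =6
r4=100 pc1: +2 =8
r5=101 pc2: +4 =12
r6=110 pc2: +4 =16
r7=111 pc3: +8 =24
r8=1000 pc1: +2 =26
r9=1001 pc2: +4 =30
r10=1010 pc2: +4 =34
r11=1011 pc3: +8 =42
r12=1100 pc2: +4 =46
r13=1101 pc3: +8 =54
r14=1110 pc3: +8 =62
r15=1111 pc4: +16 =78
r16=10000 pc1: +2 =80
r17=10001 pc2: +4 =84
r18=10010 pc2: +4 =88
r19=10011 pc3: +8 =96
r20=10100 pc2: +4 =100
r21=10101 pc3: +8 =108
r22=10110 pc3: +8 =116
r23=10111 pc4: +16 =132
r24=11000 pc2: +4 =136
r25=11001 pc3: +8 =144
r26=11010 pc3: +8 =152
r27=11011 pc4: +16 =168
r28=11100 pc3: +8 =176
r29=11101 pc4: +16 =192
r30=11110 pc4: +16 =208
r31=11111 pc5: +32 =240
r32=100000 pc1: +2 =242
r33=100001 pc2: +4 =246
r34=100010 pc2: +4 =250
r35=100011 pc3: +8 =258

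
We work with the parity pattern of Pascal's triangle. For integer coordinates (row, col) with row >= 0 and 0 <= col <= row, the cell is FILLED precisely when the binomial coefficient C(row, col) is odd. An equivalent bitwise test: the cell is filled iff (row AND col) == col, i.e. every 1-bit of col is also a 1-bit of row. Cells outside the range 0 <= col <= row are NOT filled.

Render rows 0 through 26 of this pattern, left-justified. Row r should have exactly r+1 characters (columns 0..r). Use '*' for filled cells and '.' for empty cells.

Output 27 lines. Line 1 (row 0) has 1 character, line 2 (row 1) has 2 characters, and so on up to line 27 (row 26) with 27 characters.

r0=0: *
r1=1: **
r2=10: *.*
r3=11: ****
r4=100: *...*
r5=101: **..**
r6=110: *.*.*.*
r7=111: ********
r8=1000: *.......*
r9=1001: **......**
r10=1010: *.*.....*.*
r11=1011: ****....****
r12=1100: *...*...*...*
r13=1101: **..**..**..**
r14=1110: *.*.*.*.*.*.*.*
r15=1111: ****************
r16=10000: *...............*
r17=10001: **..............**
r18=10010: *.*.............*.*
r19=10011: ****............****
r20=10100: *...*...........*...*
r21=10101: **..**..........**..**
r22=10110: *.*.*.*.........*.*.*.*
r23=10111: ********........********
r24=11000: *.......*.......*.......*
r25=11001: **......**......**......**
r26=11010: *.*.....*.*.....*.*.....*.*

Answer: *
**
*.*
****
*...*
**..**
*.*.*.*
********
*.......*
**......**
*.*.....*.*
****....****
*...*...*...*
**..**..**..**
*.*.*.*.*.*.*.*
****************
*...............*
**..............**
*.*.............*.*
****............****
*...*...........*...*
**..**..........**..**
*.*.*.*.........*.*.*.*
********........********
*.......*.......*.......*
**......**......**......**
*.*.....*.*.....*.*.....*.*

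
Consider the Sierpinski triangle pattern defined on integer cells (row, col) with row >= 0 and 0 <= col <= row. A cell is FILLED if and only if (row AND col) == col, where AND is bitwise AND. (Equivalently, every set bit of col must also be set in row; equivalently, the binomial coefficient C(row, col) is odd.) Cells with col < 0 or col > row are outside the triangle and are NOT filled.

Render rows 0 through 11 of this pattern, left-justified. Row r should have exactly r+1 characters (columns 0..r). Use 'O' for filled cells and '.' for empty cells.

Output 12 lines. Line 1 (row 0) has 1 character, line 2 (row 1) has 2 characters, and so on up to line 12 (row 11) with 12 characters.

r0=0: O
r1=1: OO
r2=10: O.O
r3=11: OOOO
r4=100: O...O
r5=101: OO..OO
r6=110: O.O.O.O
r7=111: OOOOOOOO
r8=1000: O.......O
r9=1001: OO......OO
r10=1010: O.O.....O.O
r11=1011: OOOO....OOOO

Answer: O
OO
O.O
OOOO
O...O
OO..OO
O.O.O.O
OOOOOOOO
O.......O
OO......OO
O.O.....O.O
OOOO....OOOO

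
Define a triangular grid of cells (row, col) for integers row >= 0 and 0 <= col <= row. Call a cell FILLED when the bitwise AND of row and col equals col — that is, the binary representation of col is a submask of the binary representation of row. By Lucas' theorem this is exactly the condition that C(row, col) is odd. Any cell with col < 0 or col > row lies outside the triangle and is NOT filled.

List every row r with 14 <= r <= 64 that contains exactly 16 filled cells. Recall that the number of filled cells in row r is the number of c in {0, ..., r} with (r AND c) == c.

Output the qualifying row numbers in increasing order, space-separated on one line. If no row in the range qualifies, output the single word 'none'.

Answer: 15 23 27 29 30 39 43 45 46 51 53 54 57 58 60

Derivation:
Row r has 2^popcount(r) filled cells, so we need popcount(r) = log2(16) = 4.
Scan r = 14..64 and keep those with exactly 4 one-bits:
r=14=1110 popcount=3 -> skip
r=15=1111 popcount=4 -> KEEP
r=16=10000 popcount=1 -> skip
r=17=10001 popcount=2 -> skip
r=18=10010 popcount=2 -> skip
r=19=10011 popcount=3 -> skip
r=20=10100 popcount=2 -> skip
r=21=10101 popcount=3 -> skip
r=22=10110 popcount=3 -> skip
r=23=10111 popcount=4 -> KEEP
r=24=11000 popcount=2 -> skip
r=25=11001 popcount=3 -> skip
r=26=11010 popcount=3 -> skip
r=27=11011 popcount=4 -> KEEP
r=28=11100 popcount=3 -> skip
r=29=11101 popcount=4 -> KEEP
r=30=11110 popcount=4 -> KEEP
r=31=11111 popcount=5 -> skip
r=32=100000 popcount=1 -> skip
r=33=100001 popcount=2 -> skip
r=34=100010 popcount=2 -> skip
r=35=100011 popcount=3 -> skip
r=36=100100 popcount=2 -> skip
r=37=100101 popcount=3 -> skip
r=38=100110 popcount=3 -> skip
r=39=100111 popcount=4 -> KEEP
r=40=101000 popcount=2 -> skip
r=41=101001 popcount=3 -> skip
r=42=101010 popcount=3 -> skip
r=43=101011 popcount=4 -> KEEP
r=44=101100 popcount=3 -> skip
r=45=101101 popcount=4 -> KEEP
r=46=101110 popcount=4 -> KEEP
r=47=101111 popcount=5 -> skip
r=48=110000 popcount=2 -> skip
r=49=110001 popcount=3 -> skip
r=50=110010 popcount=3 -> skip
r=51=110011 popcount=4 -> KEEP
r=52=110100 popcount=3 -> skip
r=53=110101 popcount=4 -> KEEP
r=54=110110 popcount=4 -> KEEP
r=55=110111 popcount=5 -> skip
r=56=111000 popcount=3 -> skip
r=57=111001 popcount=4 -> KEEP
r=58=111010 popcount=4 -> KEEP
r=59=111011 popcount=5 -> skip
r=60=111100 popcount=4 -> KEEP
r=61=111101 popcount=5 -> skip
r=62=111110 popcount=5 -> skip
r=63=111111 popcount=6 -> skip
r=64=1000000 popcount=1 -> skip
Kept rows: 15 23 27 29 30 39 43 45 46 51 53 54 57 58 60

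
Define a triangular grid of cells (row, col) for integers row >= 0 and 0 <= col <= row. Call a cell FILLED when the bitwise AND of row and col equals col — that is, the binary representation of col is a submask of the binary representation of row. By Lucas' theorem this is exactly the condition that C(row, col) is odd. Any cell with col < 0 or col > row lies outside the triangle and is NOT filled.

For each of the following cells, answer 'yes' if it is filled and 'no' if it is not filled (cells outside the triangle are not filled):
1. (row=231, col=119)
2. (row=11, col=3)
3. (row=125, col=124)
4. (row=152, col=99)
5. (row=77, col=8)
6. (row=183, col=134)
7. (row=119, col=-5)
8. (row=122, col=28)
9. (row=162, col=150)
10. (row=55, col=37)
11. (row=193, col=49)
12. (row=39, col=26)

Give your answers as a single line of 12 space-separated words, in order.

Answer: no yes yes no yes yes no no no yes no no

Derivation:
(231,119): row=0b11100111, col=0b1110111, row AND col = 0b1100111 = 103; 103 != 119 -> empty
(11,3): row=0b1011, col=0b11, row AND col = 0b11 = 3; 3 == 3 -> filled
(125,124): row=0b1111101, col=0b1111100, row AND col = 0b1111100 = 124; 124 == 124 -> filled
(152,99): row=0b10011000, col=0b1100011, row AND col = 0b0 = 0; 0 != 99 -> empty
(77,8): row=0b1001101, col=0b1000, row AND col = 0b1000 = 8; 8 == 8 -> filled
(183,134): row=0b10110111, col=0b10000110, row AND col = 0b10000110 = 134; 134 == 134 -> filled
(119,-5): col outside [0, 119] -> not filled
(122,28): row=0b1111010, col=0b11100, row AND col = 0b11000 = 24; 24 != 28 -> empty
(162,150): row=0b10100010, col=0b10010110, row AND col = 0b10000010 = 130; 130 != 150 -> empty
(55,37): row=0b110111, col=0b100101, row AND col = 0b100101 = 37; 37 == 37 -> filled
(193,49): row=0b11000001, col=0b110001, row AND col = 0b1 = 1; 1 != 49 -> empty
(39,26): row=0b100111, col=0b11010, row AND col = 0b10 = 2; 2 != 26 -> empty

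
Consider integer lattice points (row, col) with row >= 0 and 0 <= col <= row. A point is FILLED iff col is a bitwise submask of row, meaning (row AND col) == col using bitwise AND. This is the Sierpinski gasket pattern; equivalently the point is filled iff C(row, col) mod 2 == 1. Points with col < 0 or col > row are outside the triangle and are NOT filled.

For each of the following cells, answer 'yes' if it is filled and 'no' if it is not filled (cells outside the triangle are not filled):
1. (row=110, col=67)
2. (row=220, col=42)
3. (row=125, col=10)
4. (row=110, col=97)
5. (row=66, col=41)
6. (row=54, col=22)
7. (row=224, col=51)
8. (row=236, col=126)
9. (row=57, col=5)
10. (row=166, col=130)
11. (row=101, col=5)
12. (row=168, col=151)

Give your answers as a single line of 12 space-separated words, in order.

(110,67): row=0b1101110, col=0b1000011, row AND col = 0b1000010 = 66; 66 != 67 -> empty
(220,42): row=0b11011100, col=0b101010, row AND col = 0b1000 = 8; 8 != 42 -> empty
(125,10): row=0b1111101, col=0b1010, row AND col = 0b1000 = 8; 8 != 10 -> empty
(110,97): row=0b1101110, col=0b1100001, row AND col = 0b1100000 = 96; 96 != 97 -> empty
(66,41): row=0b1000010, col=0b101001, row AND col = 0b0 = 0; 0 != 41 -> empty
(54,22): row=0b110110, col=0b10110, row AND col = 0b10110 = 22; 22 == 22 -> filled
(224,51): row=0b11100000, col=0b110011, row AND col = 0b100000 = 32; 32 != 51 -> empty
(236,126): row=0b11101100, col=0b1111110, row AND col = 0b1101100 = 108; 108 != 126 -> empty
(57,5): row=0b111001, col=0b101, row AND col = 0b1 = 1; 1 != 5 -> empty
(166,130): row=0b10100110, col=0b10000010, row AND col = 0b10000010 = 130; 130 == 130 -> filled
(101,5): row=0b1100101, col=0b101, row AND col = 0b101 = 5; 5 == 5 -> filled
(168,151): row=0b10101000, col=0b10010111, row AND col = 0b10000000 = 128; 128 != 151 -> empty

Answer: no no no no no yes no no no yes yes no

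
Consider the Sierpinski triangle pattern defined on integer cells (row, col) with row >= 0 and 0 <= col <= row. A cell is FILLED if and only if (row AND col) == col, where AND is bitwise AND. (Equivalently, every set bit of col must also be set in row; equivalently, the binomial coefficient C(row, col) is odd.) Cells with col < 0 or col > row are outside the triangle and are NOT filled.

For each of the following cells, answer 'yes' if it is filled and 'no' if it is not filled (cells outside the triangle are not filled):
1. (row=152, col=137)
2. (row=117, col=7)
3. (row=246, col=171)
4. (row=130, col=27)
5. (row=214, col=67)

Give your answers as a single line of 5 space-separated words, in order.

(152,137): row=0b10011000, col=0b10001001, row AND col = 0b10001000 = 136; 136 != 137 -> empty
(117,7): row=0b1110101, col=0b111, row AND col = 0b101 = 5; 5 != 7 -> empty
(246,171): row=0b11110110, col=0b10101011, row AND col = 0b10100010 = 162; 162 != 171 -> empty
(130,27): row=0b10000010, col=0b11011, row AND col = 0b10 = 2; 2 != 27 -> empty
(214,67): row=0b11010110, col=0b1000011, row AND col = 0b1000010 = 66; 66 != 67 -> empty

Answer: no no no no no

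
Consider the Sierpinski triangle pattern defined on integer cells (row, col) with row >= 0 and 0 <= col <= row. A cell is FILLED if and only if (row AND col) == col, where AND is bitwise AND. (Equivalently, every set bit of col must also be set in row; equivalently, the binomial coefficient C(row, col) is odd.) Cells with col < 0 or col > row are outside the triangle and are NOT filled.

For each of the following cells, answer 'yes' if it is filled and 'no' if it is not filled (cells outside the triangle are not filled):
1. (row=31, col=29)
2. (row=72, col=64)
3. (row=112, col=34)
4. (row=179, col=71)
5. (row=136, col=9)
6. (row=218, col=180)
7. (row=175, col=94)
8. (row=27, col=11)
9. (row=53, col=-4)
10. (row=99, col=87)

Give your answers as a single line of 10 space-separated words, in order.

Answer: yes yes no no no no no yes no no

Derivation:
(31,29): row=0b11111, col=0b11101, row AND col = 0b11101 = 29; 29 == 29 -> filled
(72,64): row=0b1001000, col=0b1000000, row AND col = 0b1000000 = 64; 64 == 64 -> filled
(112,34): row=0b1110000, col=0b100010, row AND col = 0b100000 = 32; 32 != 34 -> empty
(179,71): row=0b10110011, col=0b1000111, row AND col = 0b11 = 3; 3 != 71 -> empty
(136,9): row=0b10001000, col=0b1001, row AND col = 0b1000 = 8; 8 != 9 -> empty
(218,180): row=0b11011010, col=0b10110100, row AND col = 0b10010000 = 144; 144 != 180 -> empty
(175,94): row=0b10101111, col=0b1011110, row AND col = 0b1110 = 14; 14 != 94 -> empty
(27,11): row=0b11011, col=0b1011, row AND col = 0b1011 = 11; 11 == 11 -> filled
(53,-4): col outside [0, 53] -> not filled
(99,87): row=0b1100011, col=0b1010111, row AND col = 0b1000011 = 67; 67 != 87 -> empty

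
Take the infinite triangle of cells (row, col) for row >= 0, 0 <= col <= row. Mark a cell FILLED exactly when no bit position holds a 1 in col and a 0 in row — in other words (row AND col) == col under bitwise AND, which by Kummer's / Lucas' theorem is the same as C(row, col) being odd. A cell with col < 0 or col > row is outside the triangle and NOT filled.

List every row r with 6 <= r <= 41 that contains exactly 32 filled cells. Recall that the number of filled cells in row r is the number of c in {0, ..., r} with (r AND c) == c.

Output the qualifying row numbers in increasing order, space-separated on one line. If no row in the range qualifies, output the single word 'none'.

Row r has 2^popcount(r) filled cells, so we need popcount(r) = log2(32) = 5.
Scan r = 6..41 and keep those with exactly 5 one-bits:
r=6=110 popcount=2 -> skip
r=7=111 popcount=3 -> skip
r=8=1000 popcount=1 -> skip
r=9=1001 popcount=2 -> skip
r=10=1010 popcount=2 -> skip
r=11=1011 popcount=3 -> skip
r=12=1100 popcount=2 -> skip
r=13=1101 popcount=3 -> skip
r=14=1110 popcount=3 -> skip
r=15=1111 popcount=4 -> skip
r=16=10000 popcount=1 -> skip
r=17=10001 popcount=2 -> skip
r=18=10010 popcount=2 -> skip
r=19=10011 popcount=3 -> skip
r=20=10100 popcount=2 -> skip
r=21=10101 popcount=3 -> skip
r=22=10110 popcount=3 -> skip
r=23=10111 popcount=4 -> skip
r=24=11000 popcount=2 -> skip
r=25=11001 popcount=3 -> skip
r=26=11010 popcount=3 -> skip
r=27=11011 popcount=4 -> skip
r=28=11100 popcount=3 -> skip
r=29=11101 popcount=4 -> skip
r=30=11110 popcount=4 -> skip
r=31=11111 popcount=5 -> KEEP
r=32=100000 popcount=1 -> skip
r=33=100001 popcount=2 -> skip
r=34=100010 popcount=2 -> skip
r=35=100011 popcount=3 -> skip
r=36=100100 popcount=2 -> skip
r=37=100101 popcount=3 -> skip
r=38=100110 popcount=3 -> skip
r=39=100111 popcount=4 -> skip
r=40=101000 popcount=2 -> skip
r=41=101001 popcount=3 -> skip
Kept rows: 31

Answer: 31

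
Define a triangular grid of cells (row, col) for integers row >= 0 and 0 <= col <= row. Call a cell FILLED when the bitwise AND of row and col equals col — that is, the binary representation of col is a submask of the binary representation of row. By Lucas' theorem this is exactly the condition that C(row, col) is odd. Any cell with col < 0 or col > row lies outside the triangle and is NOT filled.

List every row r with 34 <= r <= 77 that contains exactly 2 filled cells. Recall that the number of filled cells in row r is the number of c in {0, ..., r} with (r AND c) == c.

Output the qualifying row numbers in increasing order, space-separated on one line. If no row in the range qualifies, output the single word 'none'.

Row r has 2^popcount(r) filled cells, so we need popcount(r) = log2(2) = 1.
Scan r = 34..77 and keep those with exactly 1 one-bits:
r=34=100010 popcount=2 -> skip
r=35=100011 popcount=3 -> skip
r=36=100100 popcount=2 -> skip
r=37=100101 popcount=3 -> skip
r=38=100110 popcount=3 -> skip
r=39=100111 popcount=4 -> skip
r=40=101000 popcount=2 -> skip
r=41=101001 popcount=3 -> skip
r=42=101010 popcount=3 -> skip
r=43=101011 popcount=4 -> skip
r=44=101100 popcount=3 -> skip
r=45=101101 popcount=4 -> skip
r=46=101110 popcount=4 -> skip
r=47=101111 popcount=5 -> skip
r=48=110000 popcount=2 -> skip
r=49=110001 popcount=3 -> skip
r=50=110010 popcount=3 -> skip
r=51=110011 popcount=4 -> skip
r=52=110100 popcount=3 -> skip
r=53=110101 popcount=4 -> skip
r=54=110110 popcount=4 -> skip
r=55=110111 popcount=5 -> skip
r=56=111000 popcount=3 -> skip
r=57=111001 popcount=4 -> skip
r=58=111010 popcount=4 -> skip
r=59=111011 popcount=5 -> skip
r=60=111100 popcount=4 -> skip
r=61=111101 popcount=5 -> skip
r=62=111110 popcount=5 -> skip
r=63=111111 popcount=6 -> skip
r=64=1000000 popcount=1 -> KEEP
r=65=1000001 popcount=2 -> skip
r=66=1000010 popcount=2 -> skip
r=67=1000011 popcount=3 -> skip
r=68=1000100 popcount=2 -> skip
r=69=1000101 popcount=3 -> skip
r=70=1000110 popcount=3 -> skip
r=71=1000111 popcount=4 -> skip
r=72=1001000 popcount=2 -> skip
r=73=1001001 popcount=3 -> skip
r=74=1001010 popcount=3 -> skip
r=75=1001011 popcount=4 -> skip
r=76=1001100 popcount=3 -> skip
r=77=1001101 popcount=4 -> skip
Kept rows: 64

Answer: 64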